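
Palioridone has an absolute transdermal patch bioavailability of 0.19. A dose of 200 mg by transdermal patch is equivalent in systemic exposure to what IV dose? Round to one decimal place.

D_iv = 38.0 mg

Systemic exposure from an extravascular dose = F × D_ev, so the equivalent IV dose is F × D_ev.
D_iv = F × D_ev = 0.19 × 200 = 38 mg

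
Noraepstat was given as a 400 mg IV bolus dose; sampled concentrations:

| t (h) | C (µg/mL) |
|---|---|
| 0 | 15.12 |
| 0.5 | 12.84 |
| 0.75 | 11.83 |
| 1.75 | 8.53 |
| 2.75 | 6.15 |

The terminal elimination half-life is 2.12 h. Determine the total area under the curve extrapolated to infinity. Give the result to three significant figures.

AUC = 46.4 µg/mL·h

Trapezoidal AUC_0→2.75:
  [0→0.5]: (15.12+12.84)/2 × 0.5 = 6.99
  [0.5→0.75]: (12.84+11.83)/2 × 0.25 = 3.08375
  [0.75→1.75]: (11.83+8.53)/2 × 1 = 10.18
  [1.75→2.75]: (8.53+6.15)/2 × 1 = 7.34
  Sum = 27.59375 µg/mL·h
k_e = ln2 / t½ = 0.693147 / 2.12 = 0.3270 h^-1
Extrapolated tail: C_last / k_e = 6.15 / 0.327 = 18.807
AUC_0→∞ = 27.59375 + 18.807 = 46.40075 µg/mL·h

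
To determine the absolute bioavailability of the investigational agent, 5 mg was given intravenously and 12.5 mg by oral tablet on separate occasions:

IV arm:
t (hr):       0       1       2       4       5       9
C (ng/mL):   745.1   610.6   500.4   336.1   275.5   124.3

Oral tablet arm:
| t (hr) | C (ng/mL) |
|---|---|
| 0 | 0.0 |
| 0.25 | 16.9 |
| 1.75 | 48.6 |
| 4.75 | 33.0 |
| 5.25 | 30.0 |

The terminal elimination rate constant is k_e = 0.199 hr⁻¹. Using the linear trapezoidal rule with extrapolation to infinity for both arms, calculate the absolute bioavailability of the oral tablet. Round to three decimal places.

F = 0.036

Trapezoidal AUC_0→9 (IV):
  [0→1]: (745.1+610.6)/2 × 1 = 677.85
  [1→2]: (610.6+500.4)/2 × 1 = 555.5
  [2→4]: (500.4+336.1)/2 × 2 = 836.5
  [4→5]: (336.1+275.5)/2 × 1 = 305.8
  [5→9]: (275.5+124.3)/2 × 4 = 799.6
  Sum = 3175.25 ng/mL·hr
IV tail: 124.3/0.199 = 624.623; AUC_iv,0→∞ = 3175.25 + 624.623 = 3799.873 ng/mL·hr
Trapezoidal AUC_0→5.25 (oral tablet):
  [0→0.25]: (0.0+16.9)/2 × 0.25 = 2.1125
  [0.25→1.75]: (16.9+48.6)/2 × 1.5 = 49.125
  [1.75→4.75]: (48.6+33.0)/2 × 3 = 122.4
  [4.75→5.25]: (33.0+30.0)/2 × 0.5 = 15.75
  Sum = 189.3875 ng/mL·hr
oral tablet tail: 30.0/0.199 = 150.754; AUC_ev,0→∞ = 189.3875 + 150.754 = 340.1415 ng/mL·hr
F = (AUC_ev/D_ev)/(AUC_iv/D_iv) = (340.1415/12.5)/(3799.873/5) = 27.21132/759.9746 = 0.0358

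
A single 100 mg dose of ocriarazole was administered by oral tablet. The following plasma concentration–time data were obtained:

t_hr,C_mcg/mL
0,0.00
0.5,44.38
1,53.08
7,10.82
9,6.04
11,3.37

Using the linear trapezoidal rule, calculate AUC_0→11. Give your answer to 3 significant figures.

AUC = 253 mcg/mL·hr

Trapezoidal AUC_0→11:
  [0→0.5]: (0.00+44.38)/2 × 0.5 = 11.095
  [0.5→1]: (44.38+53.08)/2 × 0.5 = 24.365
  [1→7]: (53.08+10.82)/2 × 6 = 191.7
  [7→9]: (10.82+6.04)/2 × 2 = 16.86
  [9→11]: (6.04+3.37)/2 × 2 = 9.41
  Sum = 253.43 mcg/mL·hr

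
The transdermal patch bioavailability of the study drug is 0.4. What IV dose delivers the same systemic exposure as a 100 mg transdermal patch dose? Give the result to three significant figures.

D_iv = 40.0 mg

Systemic exposure from an extravascular dose = F × D_ev, so the equivalent IV dose is F × D_ev.
D_iv = F × D_ev = 0.4 × 100 = 40 mg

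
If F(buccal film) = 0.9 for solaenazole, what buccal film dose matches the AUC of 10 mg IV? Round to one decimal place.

For equal systemic exposure: F × D_ev = D_iv
D_ev = D_iv / F = 10 / 0.9 = 11.1111 mg

D_buccal = 11.1 mg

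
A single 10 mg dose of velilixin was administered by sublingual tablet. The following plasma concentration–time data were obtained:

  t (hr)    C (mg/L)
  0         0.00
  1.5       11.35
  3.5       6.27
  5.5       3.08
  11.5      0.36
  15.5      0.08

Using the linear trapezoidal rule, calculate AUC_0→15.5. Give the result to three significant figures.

Trapezoidal AUC_0→15.5:
  [0→1.5]: (0.00+11.35)/2 × 1.5 = 8.5125
  [1.5→3.5]: (11.35+6.27)/2 × 2 = 17.62
  [3.5→5.5]: (6.27+3.08)/2 × 2 = 9.35
  [5.5→11.5]: (3.08+0.36)/2 × 6 = 10.32
  [11.5→15.5]: (0.36+0.08)/2 × 4 = 0.88
  Sum = 46.6825 mg/L·hr

AUC = 46.7 mg/L·hr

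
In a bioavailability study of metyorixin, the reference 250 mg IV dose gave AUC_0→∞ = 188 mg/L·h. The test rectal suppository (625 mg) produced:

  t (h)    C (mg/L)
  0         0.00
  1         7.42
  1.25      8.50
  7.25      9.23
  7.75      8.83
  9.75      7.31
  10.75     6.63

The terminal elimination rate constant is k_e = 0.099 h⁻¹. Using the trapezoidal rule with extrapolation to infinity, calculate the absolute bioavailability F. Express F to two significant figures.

Trapezoidal AUC_0→10.75 (rectal suppository):
  [0→1]: (0.00+7.42)/2 × 1 = 3.71
  [1→1.25]: (7.42+8.50)/2 × 0.25 = 1.99
  [1.25→7.25]: (8.50+9.23)/2 × 6 = 53.19
  [7.25→7.75]: (9.23+8.83)/2 × 0.5 = 4.515
  [7.75→9.75]: (8.83+7.31)/2 × 2 = 16.14
  [9.75→10.75]: (7.31+6.63)/2 × 1 = 6.97
  Sum = 86.515 mg/L·h
Tail: C_last/k_e = 6.63/0.099 = 66.970
AUC_0→∞ (rectal suppository) = 86.515 + 66.970 = 153.485 mg/L·h
F = (AUC_ev/D_ev)/(AUC_iv/D_iv) = (153.485/625)/(188/250) = 0.245576/0.752 = 0.3266

F = 0.33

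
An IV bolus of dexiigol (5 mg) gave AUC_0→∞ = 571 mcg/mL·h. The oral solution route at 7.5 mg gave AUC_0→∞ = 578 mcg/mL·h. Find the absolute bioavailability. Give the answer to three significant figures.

F = 0.675

F = (AUC_ev / D_ev) / (AUC_iv / D_iv)
  = (578/7.5) / (571/5)
  = 77.0667 / 114.2 = 0.6748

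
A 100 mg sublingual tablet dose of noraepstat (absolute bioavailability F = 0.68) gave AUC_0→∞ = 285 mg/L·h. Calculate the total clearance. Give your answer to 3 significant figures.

CL = 0.239 L/h

CL = F × Dose / AUC_0→∞
   = 0.68 × 100 / 285 = 0.238596 L/h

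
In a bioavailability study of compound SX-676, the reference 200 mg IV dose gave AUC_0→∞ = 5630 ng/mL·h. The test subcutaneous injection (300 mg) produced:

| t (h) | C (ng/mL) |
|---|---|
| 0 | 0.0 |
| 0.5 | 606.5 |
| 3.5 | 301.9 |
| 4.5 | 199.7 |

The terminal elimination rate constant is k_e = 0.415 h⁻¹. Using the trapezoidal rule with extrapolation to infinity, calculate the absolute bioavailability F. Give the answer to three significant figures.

Trapezoidal AUC_0→4.5 (subcutaneous injection):
  [0→0.5]: (0.0+606.5)/2 × 0.5 = 151.625
  [0.5→3.5]: (606.5+301.9)/2 × 3 = 1362.6
  [3.5→4.5]: (301.9+199.7)/2 × 1 = 250.8
  Sum = 1765.025 ng/mL·h
Tail: C_last/k_e = 199.7/0.415 = 481.205
AUC_0→∞ (subcutaneous injection) = 1765.025 + 481.205 = 2246.23 ng/mL·h
F = (AUC_ev/D_ev)/(AUC_iv/D_iv) = (2246.23/300)/(5630/200) = 7.48743/28.15 = 0.2660

F = 0.266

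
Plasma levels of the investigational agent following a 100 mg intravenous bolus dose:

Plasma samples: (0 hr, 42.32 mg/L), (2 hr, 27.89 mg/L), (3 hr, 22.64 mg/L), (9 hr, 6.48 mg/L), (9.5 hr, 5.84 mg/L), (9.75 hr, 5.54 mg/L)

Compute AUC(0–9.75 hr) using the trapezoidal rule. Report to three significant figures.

AUC = 187 mg/L·hr

Trapezoidal AUC_0→9.75:
  [0→2]: (42.32+27.89)/2 × 2 = 70.21
  [2→3]: (27.89+22.64)/2 × 1 = 25.265
  [3→9]: (22.64+6.48)/2 × 6 = 87.36
  [9→9.5]: (6.48+5.84)/2 × 0.5 = 3.08
  [9.5→9.75]: (5.84+5.54)/2 × 0.25 = 1.4225
  Sum = 187.3375 mg/L·hr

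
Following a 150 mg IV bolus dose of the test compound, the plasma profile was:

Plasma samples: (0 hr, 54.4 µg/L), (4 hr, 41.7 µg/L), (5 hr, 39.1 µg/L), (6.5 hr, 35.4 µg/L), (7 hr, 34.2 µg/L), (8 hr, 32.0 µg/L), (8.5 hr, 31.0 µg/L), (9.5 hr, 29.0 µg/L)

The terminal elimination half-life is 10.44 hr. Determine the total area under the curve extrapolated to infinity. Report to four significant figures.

AUC = 821.5 µg/L·hr

Trapezoidal AUC_0→9.5:
  [0→4]: (54.4+41.7)/2 × 4 = 192.2
  [4→5]: (41.7+39.1)/2 × 1 = 40.4
  [5→6.5]: (39.1+35.4)/2 × 1.5 = 55.875
  [6.5→7]: (35.4+34.2)/2 × 0.5 = 17.4
  [7→8]: (34.2+32.0)/2 × 1 = 33.1
  [8→8.5]: (32.0+31.0)/2 × 0.5 = 15.75
  [8.5→9.5]: (31.0+29.0)/2 × 1 = 30.0
  Sum = 384.725 µg/L·hr
k_e = ln2 / t½ = 0.693147 / 10.44 = 0.0664 hr^-1
Extrapolated tail: C_last / k_e = 29.0 / 0.0664 = 436.747
AUC_0→∞ = 384.725 + 436.747 = 821.472 µg/L·hr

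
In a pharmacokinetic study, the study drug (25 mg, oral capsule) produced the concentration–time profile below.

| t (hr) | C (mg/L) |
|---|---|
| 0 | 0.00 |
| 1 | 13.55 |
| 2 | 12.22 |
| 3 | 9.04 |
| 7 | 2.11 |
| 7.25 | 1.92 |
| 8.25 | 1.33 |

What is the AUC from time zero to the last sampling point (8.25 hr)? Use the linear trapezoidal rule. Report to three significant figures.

Trapezoidal AUC_0→8.25:
  [0→1]: (0.00+13.55)/2 × 1 = 6.775
  [1→2]: (13.55+12.22)/2 × 1 = 12.885
  [2→3]: (12.22+9.04)/2 × 1 = 10.63
  [3→7]: (9.04+2.11)/2 × 4 = 22.3
  [7→7.25]: (2.11+1.92)/2 × 0.25 = 0.50375
  [7.25→8.25]: (1.92+1.33)/2 × 1 = 1.625
  Sum = 54.71875 mg/L·hr

AUC = 54.7 mg/L·hr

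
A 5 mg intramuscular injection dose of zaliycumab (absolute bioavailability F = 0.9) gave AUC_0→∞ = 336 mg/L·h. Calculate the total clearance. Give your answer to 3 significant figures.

CL = F × Dose / AUC_0→∞
   = 0.9 × 5 / 336 = 0.0133929 L/h

CL = 0.0134 L/h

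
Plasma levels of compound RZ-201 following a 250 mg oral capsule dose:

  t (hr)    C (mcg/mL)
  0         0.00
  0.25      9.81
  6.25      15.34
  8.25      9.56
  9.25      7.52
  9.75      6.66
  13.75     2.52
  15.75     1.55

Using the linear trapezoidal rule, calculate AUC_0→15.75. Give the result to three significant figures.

AUC = 136 mcg/mL·hr

Trapezoidal AUC_0→15.75:
  [0→0.25]: (0.00+9.81)/2 × 0.25 = 1.22625
  [0.25→6.25]: (9.81+15.34)/2 × 6 = 75.45
  [6.25→8.25]: (15.34+9.56)/2 × 2 = 24.9
  [8.25→9.25]: (9.56+7.52)/2 × 1 = 8.54
  [9.25→9.75]: (7.52+6.66)/2 × 0.5 = 3.545
  [9.75→13.75]: (6.66+2.52)/2 × 4 = 18.36
  [13.75→15.75]: (2.52+1.55)/2 × 2 = 4.07
  Sum = 136.09125 mcg/mL·hr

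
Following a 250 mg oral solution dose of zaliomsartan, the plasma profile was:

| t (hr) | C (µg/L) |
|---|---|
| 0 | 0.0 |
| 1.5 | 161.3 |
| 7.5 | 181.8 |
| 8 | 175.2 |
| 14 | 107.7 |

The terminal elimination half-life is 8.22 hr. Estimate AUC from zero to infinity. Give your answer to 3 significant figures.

AUC = 3370 µg/L·hr

Trapezoidal AUC_0→14:
  [0→1.5]: (0.0+161.3)/2 × 1.5 = 120.975
  [1.5→7.5]: (161.3+181.8)/2 × 6 = 1029.3
  [7.5→8]: (181.8+175.2)/2 × 0.5 = 89.25
  [8→14]: (175.2+107.7)/2 × 6 = 848.7
  Sum = 2088.225 µg/L·hr
k_e = ln2 / t½ = 0.693147 / 8.22 = 0.0843 hr^-1
Extrapolated tail: C_last / k_e = 107.7 / 0.0843 = 1277.580
AUC_0→∞ = 2088.225 + 1277.580 = 3365.805 µg/L·hr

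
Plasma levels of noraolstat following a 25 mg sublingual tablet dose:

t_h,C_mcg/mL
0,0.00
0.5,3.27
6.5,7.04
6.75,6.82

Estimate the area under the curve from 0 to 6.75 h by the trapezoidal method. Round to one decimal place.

AUC = 33.5 mcg/mL·h

Trapezoidal AUC_0→6.75:
  [0→0.5]: (0.00+3.27)/2 × 0.5 = 0.8175
  [0.5→6.5]: (3.27+7.04)/2 × 6 = 30.93
  [6.5→6.75]: (7.04+6.82)/2 × 0.25 = 1.7325
  Sum = 33.48 mcg/mL·h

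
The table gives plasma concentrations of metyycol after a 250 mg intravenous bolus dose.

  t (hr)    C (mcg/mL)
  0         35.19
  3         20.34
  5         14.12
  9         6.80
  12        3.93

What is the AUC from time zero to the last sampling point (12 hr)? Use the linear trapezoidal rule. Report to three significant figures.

Trapezoidal AUC_0→12:
  [0→3]: (35.19+20.34)/2 × 3 = 83.295
  [3→5]: (20.34+14.12)/2 × 2 = 34.46
  [5→9]: (14.12+6.80)/2 × 4 = 41.84
  [9→12]: (6.80+3.93)/2 × 3 = 16.095
  Sum = 175.69 mcg/mL·hr

AUC = 176 mcg/mL·hr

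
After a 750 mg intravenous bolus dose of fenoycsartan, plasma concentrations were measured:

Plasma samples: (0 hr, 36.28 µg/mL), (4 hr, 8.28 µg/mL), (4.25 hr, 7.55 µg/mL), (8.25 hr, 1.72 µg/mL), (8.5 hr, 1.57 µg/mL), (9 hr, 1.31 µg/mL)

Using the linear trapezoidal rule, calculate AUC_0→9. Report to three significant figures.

AUC = 111 µg/mL·hr

Trapezoidal AUC_0→9:
  [0→4]: (36.28+8.28)/2 × 4 = 89.12
  [4→4.25]: (8.28+7.55)/2 × 0.25 = 1.97875
  [4.25→8.25]: (7.55+1.72)/2 × 4 = 18.54
  [8.25→8.5]: (1.72+1.57)/2 × 0.25 = 0.41125
  [8.5→9]: (1.57+1.31)/2 × 0.5 = 0.72
  Sum = 110.77 µg/mL·hr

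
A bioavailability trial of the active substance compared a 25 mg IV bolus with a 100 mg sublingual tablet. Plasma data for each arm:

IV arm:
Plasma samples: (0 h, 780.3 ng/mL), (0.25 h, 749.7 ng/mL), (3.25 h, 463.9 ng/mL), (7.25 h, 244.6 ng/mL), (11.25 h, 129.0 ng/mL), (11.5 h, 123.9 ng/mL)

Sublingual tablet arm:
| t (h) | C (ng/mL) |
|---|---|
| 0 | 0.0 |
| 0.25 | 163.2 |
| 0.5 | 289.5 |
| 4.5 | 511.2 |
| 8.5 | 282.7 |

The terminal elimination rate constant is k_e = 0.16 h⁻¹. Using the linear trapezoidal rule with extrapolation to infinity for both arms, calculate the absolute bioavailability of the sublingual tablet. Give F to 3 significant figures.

Trapezoidal AUC_0→11.5 (IV):
  [0→0.25]: (780.3+749.7)/2 × 0.25 = 191.25
  [0.25→3.25]: (749.7+463.9)/2 × 3 = 1820.4
  [3.25→7.25]: (463.9+244.6)/2 × 4 = 1417.0
  [7.25→11.25]: (244.6+129.0)/2 × 4 = 747.2
  [11.25→11.5]: (129.0+123.9)/2 × 0.25 = 31.6125
  Sum = 4207.4625 ng/mL·h
IV tail: 123.9/0.16 = 774.375; AUC_iv,0→∞ = 4207.4625 + 774.375 = 4981.8375 ng/mL·h
Trapezoidal AUC_0→8.5 (sublingual tablet):
  [0→0.25]: (0.0+163.2)/2 × 0.25 = 20.4
  [0.25→0.5]: (163.2+289.5)/2 × 0.25 = 56.5875
  [0.5→4.5]: (289.5+511.2)/2 × 4 = 1601.4
  [4.5→8.5]: (511.2+282.7)/2 × 4 = 1587.8
  Sum = 3266.1875 ng/mL·h
sublingual tablet tail: 282.7/0.16 = 1766.875; AUC_ev,0→∞ = 3266.1875 + 1766.875 = 5033.0625 ng/mL·h
F = (AUC_ev/D_ev)/(AUC_iv/D_iv) = (5033.0625/100)/(4981.8375/25) = 50.330625/199.2735 = 0.2526

F = 0.253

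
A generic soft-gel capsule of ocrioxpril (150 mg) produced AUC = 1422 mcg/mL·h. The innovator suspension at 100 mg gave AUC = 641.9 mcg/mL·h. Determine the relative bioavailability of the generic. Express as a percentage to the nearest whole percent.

F_rel = 148%

F_rel = (AUC_test/D_test) / (AUC_ref/D_ref)
      = (1422/150) / (641.9/100)
      = 9.48 / 6.419 = 1.4769 = 147.69%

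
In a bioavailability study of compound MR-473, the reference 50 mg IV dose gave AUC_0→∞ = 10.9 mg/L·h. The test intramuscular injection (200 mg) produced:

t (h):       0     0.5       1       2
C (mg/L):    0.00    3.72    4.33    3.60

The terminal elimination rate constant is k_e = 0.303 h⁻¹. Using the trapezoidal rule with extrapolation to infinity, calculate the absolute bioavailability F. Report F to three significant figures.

Trapezoidal AUC_0→2 (intramuscular injection):
  [0→0.5]: (0.00+3.72)/2 × 0.5 = 0.93
  [0.5→1]: (3.72+4.33)/2 × 0.5 = 2.0125
  [1→2]: (4.33+3.60)/2 × 1 = 3.965
  Sum = 6.9075 mg/L·h
Tail: C_last/k_e = 3.60/0.303 = 11.881
AUC_0→∞ (intramuscular injection) = 6.9075 + 11.881 = 18.7885 mg/L·h
F = (AUC_ev/D_ev)/(AUC_iv/D_iv) = (18.7885/200)/(10.9/50) = 0.0939425/0.218 = 0.4309

F = 0.431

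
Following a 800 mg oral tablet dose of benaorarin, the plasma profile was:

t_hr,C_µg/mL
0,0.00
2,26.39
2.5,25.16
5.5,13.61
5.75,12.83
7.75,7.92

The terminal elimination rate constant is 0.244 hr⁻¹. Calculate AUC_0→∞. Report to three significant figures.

Trapezoidal AUC_0→7.75:
  [0→2]: (0.00+26.39)/2 × 2 = 26.39
  [2→2.5]: (26.39+25.16)/2 × 0.5 = 12.8875
  [2.5→5.5]: (25.16+13.61)/2 × 3 = 58.155
  [5.5→5.75]: (13.61+12.83)/2 × 0.25 = 3.305
  [5.75→7.75]: (12.83+7.92)/2 × 2 = 20.75
  Sum = 121.4875 µg/mL·hr
Extrapolated tail: C_last / k_e = 7.92 / 0.244 = 32.459
AUC_0→∞ = 121.4875 + 32.459 = 153.9465 µg/mL·hr

AUC = 154 µg/mL·hr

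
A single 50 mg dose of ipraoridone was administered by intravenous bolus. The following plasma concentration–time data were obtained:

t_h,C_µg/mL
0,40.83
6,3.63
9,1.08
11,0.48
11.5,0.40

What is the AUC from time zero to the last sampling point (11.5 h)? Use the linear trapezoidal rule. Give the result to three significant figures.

AUC = 142 µg/mL·h

Trapezoidal AUC_0→11.5:
  [0→6]: (40.83+3.63)/2 × 6 = 133.38
  [6→9]: (3.63+1.08)/2 × 3 = 7.065
  [9→11]: (1.08+0.48)/2 × 2 = 1.56
  [11→11.5]: (0.48+0.40)/2 × 0.5 = 0.22
  Sum = 142.225 µg/mL·h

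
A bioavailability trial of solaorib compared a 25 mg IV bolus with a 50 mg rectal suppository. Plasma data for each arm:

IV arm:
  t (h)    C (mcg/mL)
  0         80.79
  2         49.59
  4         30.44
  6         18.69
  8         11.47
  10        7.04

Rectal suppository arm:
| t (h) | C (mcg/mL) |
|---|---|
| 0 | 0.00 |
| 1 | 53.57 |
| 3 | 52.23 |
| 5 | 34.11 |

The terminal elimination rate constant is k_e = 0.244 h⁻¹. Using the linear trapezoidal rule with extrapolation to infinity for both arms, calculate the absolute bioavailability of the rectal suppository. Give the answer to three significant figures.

F = 0.532

Trapezoidal AUC_0→10 (IV):
  [0→2]: (80.79+49.59)/2 × 2 = 130.38
  [2→4]: (49.59+30.44)/2 × 2 = 80.03
  [4→6]: (30.44+18.69)/2 × 2 = 49.13
  [6→8]: (18.69+11.47)/2 × 2 = 30.16
  [8→10]: (11.47+7.04)/2 × 2 = 18.51
  Sum = 308.21 mcg/mL·h
IV tail: 7.04/0.244 = 28.852; AUC_iv,0→∞ = 308.21 + 28.852 = 337.062 mcg/mL·h
Trapezoidal AUC_0→5 (rectal suppository):
  [0→1]: (0.00+53.57)/2 × 1 = 26.785
  [1→3]: (53.57+52.23)/2 × 2 = 105.8
  [3→5]: (52.23+34.11)/2 × 2 = 86.34
  Sum = 218.925 mcg/mL·h
rectal suppository tail: 34.11/0.244 = 139.795; AUC_ev,0→∞ = 218.925 + 139.795 = 358.72 mcg/mL·h
F = (AUC_ev/D_ev)/(AUC_iv/D_iv) = (358.72/50)/(337.062/25) = 7.1744/13.48248 = 0.5321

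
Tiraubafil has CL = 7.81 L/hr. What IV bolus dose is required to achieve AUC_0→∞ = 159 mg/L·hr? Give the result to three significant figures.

Dose = 1240 mg

Dose_iv = CL × AUC_0→∞
     = 7.81 × 159 = 1241.79 mg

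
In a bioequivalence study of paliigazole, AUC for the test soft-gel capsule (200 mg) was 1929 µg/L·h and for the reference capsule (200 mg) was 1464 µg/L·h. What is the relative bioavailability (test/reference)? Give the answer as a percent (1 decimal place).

F_rel = 131.8%

F_rel = (AUC_test/D_test) / (AUC_ref/D_ref)
      = (1929/200) / (1464/200)
      = 9.645 / 7.32 = 1.3176 = 131.76%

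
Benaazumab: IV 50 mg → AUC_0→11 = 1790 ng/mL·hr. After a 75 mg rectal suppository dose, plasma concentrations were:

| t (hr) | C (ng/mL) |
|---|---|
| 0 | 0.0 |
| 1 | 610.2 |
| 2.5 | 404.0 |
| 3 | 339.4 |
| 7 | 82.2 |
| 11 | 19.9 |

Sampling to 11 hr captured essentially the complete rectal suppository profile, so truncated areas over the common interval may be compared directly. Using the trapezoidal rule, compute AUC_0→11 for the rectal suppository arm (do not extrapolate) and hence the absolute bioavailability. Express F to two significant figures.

Trapezoidal AUC_0→11 (rectal suppository):
  [0→1]: (0.0+610.2)/2 × 1 = 305.1
  [1→2.5]: (610.2+404.0)/2 × 1.5 = 760.65
  [2.5→3]: (404.0+339.4)/2 × 0.5 = 185.85
  [3→7]: (339.4+82.2)/2 × 4 = 843.2
  [7→11]: (82.2+19.9)/2 × 4 = 204.2
  Sum = 2299.0 ng/mL·hr
F = (AUC_ev/D_ev)/(AUC_iv/D_iv) = (2299.0/75)/(1790/50) = 30.6533/35.8 = 0.8562

F = 0.86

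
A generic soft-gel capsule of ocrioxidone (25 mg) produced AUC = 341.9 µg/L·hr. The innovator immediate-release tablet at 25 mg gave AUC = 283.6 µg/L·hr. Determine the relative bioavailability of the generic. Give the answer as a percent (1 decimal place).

F_rel = (AUC_test/D_test) / (AUC_ref/D_ref)
      = (341.9/25) / (283.6/25)
      = 13.676 / 11.344 = 1.2056 = 120.56%

F_rel = 120.6%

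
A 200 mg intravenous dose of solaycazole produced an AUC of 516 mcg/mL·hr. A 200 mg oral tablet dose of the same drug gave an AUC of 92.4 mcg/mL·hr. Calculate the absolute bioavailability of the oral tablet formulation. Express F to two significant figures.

F = (AUC_ev / D_ev) / (AUC_iv / D_iv)
  = (92.4/200) / (516/200)
  = 0.462 / 2.58 = 0.1791

F = 0.18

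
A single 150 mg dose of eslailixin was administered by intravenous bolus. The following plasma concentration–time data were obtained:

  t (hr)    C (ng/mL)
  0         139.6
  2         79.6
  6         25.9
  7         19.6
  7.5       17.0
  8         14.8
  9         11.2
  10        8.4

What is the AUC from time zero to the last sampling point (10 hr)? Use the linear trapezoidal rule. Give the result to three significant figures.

AUC = 493 ng/mL·hr

Trapezoidal AUC_0→10:
  [0→2]: (139.6+79.6)/2 × 2 = 219.2
  [2→6]: (79.6+25.9)/2 × 4 = 211.0
  [6→7]: (25.9+19.6)/2 × 1 = 22.75
  [7→7.5]: (19.6+17.0)/2 × 0.5 = 9.15
  [7.5→8]: (17.0+14.8)/2 × 0.5 = 7.95
  [8→9]: (14.8+11.2)/2 × 1 = 13.0
  [9→10]: (11.2+8.4)/2 × 1 = 9.8
  Sum = 492.85 ng/mL·hr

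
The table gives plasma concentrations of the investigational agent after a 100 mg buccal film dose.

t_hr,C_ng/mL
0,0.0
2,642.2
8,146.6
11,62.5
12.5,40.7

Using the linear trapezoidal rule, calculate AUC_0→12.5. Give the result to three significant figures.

AUC = 3400 ng/mL·hr

Trapezoidal AUC_0→12.5:
  [0→2]: (0.0+642.2)/2 × 2 = 642.2
  [2→8]: (642.2+146.6)/2 × 6 = 2366.4
  [8→11]: (146.6+62.5)/2 × 3 = 313.65
  [11→12.5]: (62.5+40.7)/2 × 1.5 = 77.4
  Sum = 3399.65 ng/mL·hr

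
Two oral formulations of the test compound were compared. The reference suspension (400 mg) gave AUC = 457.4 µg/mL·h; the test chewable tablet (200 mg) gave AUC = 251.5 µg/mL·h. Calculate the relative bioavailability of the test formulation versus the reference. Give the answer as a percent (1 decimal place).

F_rel = 110.0%

F_rel = (AUC_test/D_test) / (AUC_ref/D_ref)
      = (251.5/200) / (457.4/400)
      = 1.2575 / 1.1435 = 1.0997 = 109.97%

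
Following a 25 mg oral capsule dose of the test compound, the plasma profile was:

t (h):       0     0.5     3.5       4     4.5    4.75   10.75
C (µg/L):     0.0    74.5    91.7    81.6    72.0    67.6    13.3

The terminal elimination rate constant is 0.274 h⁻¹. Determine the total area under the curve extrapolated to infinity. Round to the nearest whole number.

Trapezoidal AUC_0→10.75:
  [0→0.5]: (0.0+74.5)/2 × 0.5 = 18.625
  [0.5→3.5]: (74.5+91.7)/2 × 3 = 249.3
  [3.5→4]: (91.7+81.6)/2 × 0.5 = 43.325
  [4→4.5]: (81.6+72.0)/2 × 0.5 = 38.4
  [4.5→4.75]: (72.0+67.6)/2 × 0.25 = 17.45
  [4.75→10.75]: (67.6+13.3)/2 × 6 = 242.7
  Sum = 609.8 µg/L·h
Extrapolated tail: C_last / k_e = 13.3 / 0.274 = 48.540
AUC_0→∞ = 609.8 + 48.540 = 658.34 µg/L·h

AUC = 658 µg/L·h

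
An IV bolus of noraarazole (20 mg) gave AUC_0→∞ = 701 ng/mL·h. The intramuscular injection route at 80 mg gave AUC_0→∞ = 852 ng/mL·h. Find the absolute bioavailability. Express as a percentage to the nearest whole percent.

F = (AUC_ev / D_ev) / (AUC_iv / D_iv)
  = (852/80) / (701/20)
  = 10.65 / 35.05 = 0.3039
  = 30.39%

F = 30%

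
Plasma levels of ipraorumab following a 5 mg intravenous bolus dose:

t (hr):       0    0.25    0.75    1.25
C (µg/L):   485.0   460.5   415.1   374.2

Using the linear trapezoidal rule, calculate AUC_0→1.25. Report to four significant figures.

AUC = 534.4 µg/L·hr

Trapezoidal AUC_0→1.25:
  [0→0.25]: (485.0+460.5)/2 × 0.25 = 118.1875
  [0.25→0.75]: (460.5+415.1)/2 × 0.5 = 218.9
  [0.75→1.25]: (415.1+374.2)/2 × 0.5 = 197.325
  Sum = 534.4125 µg/L·hr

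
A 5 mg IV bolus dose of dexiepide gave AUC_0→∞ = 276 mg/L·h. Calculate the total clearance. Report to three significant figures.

CL = 0.0181 L/h

CL = Dose_iv / AUC_0→∞
   = 5 / 276 = 0.0181159 L/h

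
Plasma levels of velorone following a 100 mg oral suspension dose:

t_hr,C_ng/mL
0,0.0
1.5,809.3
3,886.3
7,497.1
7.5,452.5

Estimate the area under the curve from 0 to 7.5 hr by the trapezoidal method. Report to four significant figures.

AUC = 4883 ng/mL·hr

Trapezoidal AUC_0→7.5:
  [0→1.5]: (0.0+809.3)/2 × 1.5 = 606.975
  [1.5→3]: (809.3+886.3)/2 × 1.5 = 1271.7
  [3→7]: (886.3+497.1)/2 × 4 = 2766.8
  [7→7.5]: (497.1+452.5)/2 × 0.5 = 237.4
  Sum = 4882.875 ng/mL·hr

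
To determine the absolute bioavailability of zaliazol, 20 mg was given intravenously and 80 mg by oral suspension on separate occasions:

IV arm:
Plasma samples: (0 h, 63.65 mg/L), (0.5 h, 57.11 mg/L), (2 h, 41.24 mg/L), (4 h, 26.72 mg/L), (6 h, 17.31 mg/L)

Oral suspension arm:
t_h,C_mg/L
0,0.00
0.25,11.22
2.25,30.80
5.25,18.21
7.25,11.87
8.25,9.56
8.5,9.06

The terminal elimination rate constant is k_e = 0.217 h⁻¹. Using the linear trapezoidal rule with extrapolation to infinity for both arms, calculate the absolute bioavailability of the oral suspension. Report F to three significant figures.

F = 0.171

Trapezoidal AUC_0→6 (IV):
  [0→0.5]: (63.65+57.11)/2 × 0.5 = 30.19
  [0.5→2]: (57.11+41.24)/2 × 1.5 = 73.7625
  [2→4]: (41.24+26.72)/2 × 2 = 67.96
  [4→6]: (26.72+17.31)/2 × 2 = 44.03
  Sum = 215.9425 mg/L·h
IV tail: 17.31/0.217 = 79.770; AUC_iv,0→∞ = 215.9425 + 79.770 = 295.7125 mg/L·h
Trapezoidal AUC_0→8.5 (oral suspension):
  [0→0.25]: (0.00+11.22)/2 × 0.25 = 1.4025
  [0.25→2.25]: (11.22+30.80)/2 × 2 = 42.02
  [2.25→5.25]: (30.80+18.21)/2 × 3 = 73.515
  [5.25→7.25]: (18.21+11.87)/2 × 2 = 30.08
  [7.25→8.25]: (11.87+9.56)/2 × 1 = 10.715
  [8.25→8.5]: (9.56+9.06)/2 × 0.25 = 2.3275
  Sum = 160.06 mg/L·h
oral suspension tail: 9.06/0.217 = 41.751; AUC_ev,0→∞ = 160.06 + 41.751 = 201.811 mg/L·h
F = (AUC_ev/D_ev)/(AUC_iv/D_iv) = (201.811/80)/(295.7125/20) = 2.5226375/14.785625 = 0.1706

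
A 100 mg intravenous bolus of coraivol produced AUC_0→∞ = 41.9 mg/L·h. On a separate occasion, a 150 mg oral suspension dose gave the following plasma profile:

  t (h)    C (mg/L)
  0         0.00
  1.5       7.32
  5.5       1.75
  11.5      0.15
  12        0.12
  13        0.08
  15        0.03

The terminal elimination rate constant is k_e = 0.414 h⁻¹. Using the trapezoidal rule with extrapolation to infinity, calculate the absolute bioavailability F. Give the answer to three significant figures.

Trapezoidal AUC_0→15 (oral suspension):
  [0→1.5]: (0.00+7.32)/2 × 1.5 = 5.49
  [1.5→5.5]: (7.32+1.75)/2 × 4 = 18.14
  [5.5→11.5]: (1.75+0.15)/2 × 6 = 5.7
  [11.5→12]: (0.15+0.12)/2 × 0.5 = 0.0675
  [12→13]: (0.12+0.08)/2 × 1 = 0.1
  [13→15]: (0.08+0.03)/2 × 2 = 0.11
  Sum = 29.6075 mg/L·h
Tail: C_last/k_e = 0.03/0.414 = 0.072
AUC_0→∞ (oral suspension) = 29.6075 + 0.072 = 29.6795 mg/L·h
F = (AUC_ev/D_ev)/(AUC_iv/D_iv) = (29.6795/150)/(41.9/100) = 0.197863/0.419 = 0.4722

F = 0.472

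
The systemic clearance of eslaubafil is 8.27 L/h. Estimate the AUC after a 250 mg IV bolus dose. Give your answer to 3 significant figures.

AUC = 30.2 mg/L·h

AUC_0→∞ = Dose_iv / CL
        = 250 / 8.27 = 30.2297 mg/L·h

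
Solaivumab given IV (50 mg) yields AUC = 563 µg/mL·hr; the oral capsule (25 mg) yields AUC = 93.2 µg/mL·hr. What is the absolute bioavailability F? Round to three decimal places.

F = 0.331

F = (AUC_ev / D_ev) / (AUC_iv / D_iv)
  = (93.2/25) / (563/50)
  = 3.728 / 11.26 = 0.3311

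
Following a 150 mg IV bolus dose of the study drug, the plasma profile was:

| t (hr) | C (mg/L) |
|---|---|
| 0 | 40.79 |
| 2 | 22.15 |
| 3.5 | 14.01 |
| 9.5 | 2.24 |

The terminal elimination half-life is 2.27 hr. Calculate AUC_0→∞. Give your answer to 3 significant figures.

AUC = 146 mg/L·hr

Trapezoidal AUC_0→9.5:
  [0→2]: (40.79+22.15)/2 × 2 = 62.94
  [2→3.5]: (22.15+14.01)/2 × 1.5 = 27.12
  [3.5→9.5]: (14.01+2.24)/2 × 6 = 48.75
  Sum = 138.81 mg/L·hr
k_e = ln2 / t½ = 0.693147 / 2.27 = 0.3054 hr^-1
Extrapolated tail: C_last / k_e = 2.24 / 0.3054 = 7.335
AUC_0→∞ = 138.81 + 7.335 = 146.145 mg/L·hr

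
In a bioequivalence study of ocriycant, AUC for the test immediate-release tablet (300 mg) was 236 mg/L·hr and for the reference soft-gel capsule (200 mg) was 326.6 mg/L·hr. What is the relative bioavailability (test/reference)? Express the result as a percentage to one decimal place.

F_rel = (AUC_test/D_test) / (AUC_ref/D_ref)
      = (236/300) / (326.6/200)
      = 0.786667 / 1.633 = 0.4817 = 48.17%

F_rel = 48.2%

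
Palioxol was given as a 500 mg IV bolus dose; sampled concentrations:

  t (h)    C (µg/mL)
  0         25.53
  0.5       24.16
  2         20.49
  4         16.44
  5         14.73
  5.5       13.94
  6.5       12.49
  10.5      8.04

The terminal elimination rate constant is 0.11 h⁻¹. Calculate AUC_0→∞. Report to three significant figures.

Trapezoidal AUC_0→10.5:
  [0→0.5]: (25.53+24.16)/2 × 0.5 = 12.4225
  [0.5→2]: (24.16+20.49)/2 × 1.5 = 33.4875
  [2→4]: (20.49+16.44)/2 × 2 = 36.93
  [4→5]: (16.44+14.73)/2 × 1 = 15.585
  [5→5.5]: (14.73+13.94)/2 × 0.5 = 7.1675
  [5.5→6.5]: (13.94+12.49)/2 × 1 = 13.215
  [6.5→10.5]: (12.49+8.04)/2 × 4 = 41.06
  Sum = 159.8675 µg/mL·h
Extrapolated tail: C_last / k_e = 8.04 / 0.11 = 73.091
AUC_0→∞ = 159.8675 + 73.091 = 232.9585 µg/mL·h

AUC = 233 µg/mL·h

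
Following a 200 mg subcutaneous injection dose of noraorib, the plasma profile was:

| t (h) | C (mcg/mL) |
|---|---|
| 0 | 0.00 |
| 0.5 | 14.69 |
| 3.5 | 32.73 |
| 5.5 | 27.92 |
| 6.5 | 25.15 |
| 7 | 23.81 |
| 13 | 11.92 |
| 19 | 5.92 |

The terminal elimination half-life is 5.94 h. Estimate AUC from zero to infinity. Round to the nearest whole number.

AUC = 386 mcg/mL·h

Trapezoidal AUC_0→19:
  [0→0.5]: (0.00+14.69)/2 × 0.5 = 3.6725
  [0.5→3.5]: (14.69+32.73)/2 × 3 = 71.13
  [3.5→5.5]: (32.73+27.92)/2 × 2 = 60.65
  [5.5→6.5]: (27.92+25.15)/2 × 1 = 26.535
  [6.5→7]: (25.15+23.81)/2 × 0.5 = 12.24
  [7→13]: (23.81+11.92)/2 × 6 = 107.19
  [13→19]: (11.92+5.92)/2 × 6 = 53.52
  Sum = 334.9375 mcg/mL·h
k_e = ln2 / t½ = 0.693147 / 5.94 = 0.1167 h^-1
Extrapolated tail: C_last / k_e = 5.92 / 0.1167 = 50.728
AUC_0→∞ = 334.9375 + 50.728 = 385.6655 mcg/mL·h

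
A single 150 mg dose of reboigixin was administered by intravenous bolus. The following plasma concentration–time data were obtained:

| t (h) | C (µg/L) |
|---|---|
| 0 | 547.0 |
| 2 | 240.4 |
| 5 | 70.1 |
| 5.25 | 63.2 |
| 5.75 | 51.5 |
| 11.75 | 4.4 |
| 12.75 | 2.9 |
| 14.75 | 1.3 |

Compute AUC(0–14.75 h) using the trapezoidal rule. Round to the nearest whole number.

Trapezoidal AUC_0→14.75:
  [0→2]: (547.0+240.4)/2 × 2 = 787.4
  [2→5]: (240.4+70.1)/2 × 3 = 465.75
  [5→5.25]: (70.1+63.2)/2 × 0.25 = 16.6625
  [5.25→5.75]: (63.2+51.5)/2 × 0.5 = 28.675
  [5.75→11.75]: (51.5+4.4)/2 × 6 = 167.7
  [11.75→12.75]: (4.4+2.9)/2 × 1 = 3.65
  [12.75→14.75]: (2.9+1.3)/2 × 2 = 4.2
  Sum = 1474.0375 µg/L·h

AUC = 1474 µg/L·h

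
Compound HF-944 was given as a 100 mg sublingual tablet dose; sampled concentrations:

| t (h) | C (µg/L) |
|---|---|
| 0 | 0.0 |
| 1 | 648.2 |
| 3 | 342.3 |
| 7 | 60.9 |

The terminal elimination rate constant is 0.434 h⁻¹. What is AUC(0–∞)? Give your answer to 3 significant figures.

Trapezoidal AUC_0→7:
  [0→1]: (0.0+648.2)/2 × 1 = 324.1
  [1→3]: (648.2+342.3)/2 × 2 = 990.5
  [3→7]: (342.3+60.9)/2 × 4 = 806.4
  Sum = 2121.0 µg/L·h
Extrapolated tail: C_last / k_e = 60.9 / 0.434 = 140.323
AUC_0→∞ = 2121.0 + 140.323 = 2261.323 µg/L·h

AUC = 2260 µg/L·h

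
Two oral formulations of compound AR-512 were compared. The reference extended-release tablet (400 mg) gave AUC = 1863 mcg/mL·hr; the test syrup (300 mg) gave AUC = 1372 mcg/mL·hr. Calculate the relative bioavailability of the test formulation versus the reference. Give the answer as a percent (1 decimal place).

F_rel = (AUC_test/D_test) / (AUC_ref/D_ref)
      = (1372/300) / (1863/400)
      = 4.57333 / 4.6575 = 0.9819 = 98.19%

F_rel = 98.2%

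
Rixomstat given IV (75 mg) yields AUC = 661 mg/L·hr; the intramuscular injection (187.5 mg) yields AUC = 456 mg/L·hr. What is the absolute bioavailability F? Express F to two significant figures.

F = (AUC_ev / D_ev) / (AUC_iv / D_iv)
  = (456/187.5) / (661/75)
  = 2.432 / 8.81333 = 0.2759

F = 0.28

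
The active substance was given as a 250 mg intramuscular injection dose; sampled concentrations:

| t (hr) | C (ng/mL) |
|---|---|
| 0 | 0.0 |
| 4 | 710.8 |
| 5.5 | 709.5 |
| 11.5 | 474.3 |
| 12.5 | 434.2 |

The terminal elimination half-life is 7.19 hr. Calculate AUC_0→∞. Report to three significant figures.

AUC = 11000 ng/mL·hr

Trapezoidal AUC_0→12.5:
  [0→4]: (0.0+710.8)/2 × 4 = 1421.6
  [4→5.5]: (710.8+709.5)/2 × 1.5 = 1065.225
  [5.5→11.5]: (709.5+474.3)/2 × 6 = 3551.4
  [11.5→12.5]: (474.3+434.2)/2 × 1 = 454.25
  Sum = 6492.475 ng/mL·hr
k_e = ln2 / t½ = 0.693147 / 7.19 = 0.0964 hr^-1
Extrapolated tail: C_last / k_e = 434.2 / 0.0964 = 4504.149
AUC_0→∞ = 6492.475 + 4504.149 = 10996.624 ng/mL·hr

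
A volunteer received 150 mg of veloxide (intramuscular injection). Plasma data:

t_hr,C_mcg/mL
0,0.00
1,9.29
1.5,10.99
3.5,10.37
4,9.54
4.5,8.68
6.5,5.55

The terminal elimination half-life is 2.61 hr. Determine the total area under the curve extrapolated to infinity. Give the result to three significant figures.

Trapezoidal AUC_0→6.5:
  [0→1]: (0.00+9.29)/2 × 1 = 4.645
  [1→1.5]: (9.29+10.99)/2 × 0.5 = 5.07
  [1.5→3.5]: (10.99+10.37)/2 × 2 = 21.36
  [3.5→4]: (10.37+9.54)/2 × 0.5 = 4.9775
  [4→4.5]: (9.54+8.68)/2 × 0.5 = 4.555
  [4.5→6.5]: (8.68+5.55)/2 × 2 = 14.23
  Sum = 54.8375 mcg/mL·hr
k_e = ln2 / t½ = 0.693147 / 2.61 = 0.2656 hr^-1
Extrapolated tail: C_last / k_e = 5.55 / 0.2656 = 20.896
AUC_0→∞ = 54.8375 + 20.896 = 75.7335 mcg/mL·hr

AUC = 75.7 mcg/mL·hr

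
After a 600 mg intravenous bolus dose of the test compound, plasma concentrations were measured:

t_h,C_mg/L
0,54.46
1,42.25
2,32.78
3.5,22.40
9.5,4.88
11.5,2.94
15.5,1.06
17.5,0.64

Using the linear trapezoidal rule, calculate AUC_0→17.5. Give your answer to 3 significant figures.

Trapezoidal AUC_0→17.5:
  [0→1]: (54.46+42.25)/2 × 1 = 48.355
  [1→2]: (42.25+32.78)/2 × 1 = 37.515
  [2→3.5]: (32.78+22.40)/2 × 1.5 = 41.385
  [3.5→9.5]: (22.40+4.88)/2 × 6 = 81.84
  [9.5→11.5]: (4.88+2.94)/2 × 2 = 7.82
  [11.5→15.5]: (2.94+1.06)/2 × 4 = 8.0
  [15.5→17.5]: (1.06+0.64)/2 × 2 = 1.7
  Sum = 226.615 mg/L·h

AUC = 227 mg/L·h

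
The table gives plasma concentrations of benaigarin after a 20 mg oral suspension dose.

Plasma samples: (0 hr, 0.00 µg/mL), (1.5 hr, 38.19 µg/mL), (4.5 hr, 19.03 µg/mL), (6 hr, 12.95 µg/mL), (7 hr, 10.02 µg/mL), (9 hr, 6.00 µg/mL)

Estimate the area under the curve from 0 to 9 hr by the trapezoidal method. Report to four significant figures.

Trapezoidal AUC_0→9:
  [0→1.5]: (0.00+38.19)/2 × 1.5 = 28.6425
  [1.5→4.5]: (38.19+19.03)/2 × 3 = 85.83
  [4.5→6]: (19.03+12.95)/2 × 1.5 = 23.985
  [6→7]: (12.95+10.02)/2 × 1 = 11.485
  [7→9]: (10.02+6.00)/2 × 2 = 16.02
  Sum = 165.9625 µg/mL·hr

AUC = 166.0 µg/mL·hr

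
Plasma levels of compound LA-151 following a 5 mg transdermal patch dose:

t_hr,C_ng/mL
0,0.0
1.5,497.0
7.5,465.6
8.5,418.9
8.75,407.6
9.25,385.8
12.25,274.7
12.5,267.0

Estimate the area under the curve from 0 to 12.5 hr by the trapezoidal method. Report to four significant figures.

AUC = 5063 ng/mL·hr

Trapezoidal AUC_0→12.5:
  [0→1.5]: (0.0+497.0)/2 × 1.5 = 372.75
  [1.5→7.5]: (497.0+465.6)/2 × 6 = 2887.8
  [7.5→8.5]: (465.6+418.9)/2 × 1 = 442.25
  [8.5→8.75]: (418.9+407.6)/2 × 0.25 = 103.3125
  [8.75→9.25]: (407.6+385.8)/2 × 0.5 = 198.35
  [9.25→12.25]: (385.8+274.7)/2 × 3 = 990.75
  [12.25→12.5]: (274.7+267.0)/2 × 0.25 = 67.7125
  Sum = 5062.925 ng/mL·hr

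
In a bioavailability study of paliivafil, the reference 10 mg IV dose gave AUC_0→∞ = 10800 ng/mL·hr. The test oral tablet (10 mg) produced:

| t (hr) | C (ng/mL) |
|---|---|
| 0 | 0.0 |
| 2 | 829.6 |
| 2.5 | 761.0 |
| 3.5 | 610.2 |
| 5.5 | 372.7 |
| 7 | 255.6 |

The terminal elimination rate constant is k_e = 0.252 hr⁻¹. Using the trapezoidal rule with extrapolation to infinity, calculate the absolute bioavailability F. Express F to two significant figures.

F = 0.41

Trapezoidal AUC_0→7 (oral tablet):
  [0→2]: (0.0+829.6)/2 × 2 = 829.6
  [2→2.5]: (829.6+761.0)/2 × 0.5 = 397.65
  [2.5→3.5]: (761.0+610.2)/2 × 1 = 685.6
  [3.5→5.5]: (610.2+372.7)/2 × 2 = 982.9
  [5.5→7]: (372.7+255.6)/2 × 1.5 = 471.225
  Sum = 3366.975 ng/mL·hr
Tail: C_last/k_e = 255.6/0.252 = 1014.286
AUC_0→∞ (oral tablet) = 3366.975 + 1014.286 = 4381.261 ng/mL·hr
F = (AUC_ev/D_ev)/(AUC_iv/D_iv) = (4381.261/10)/(10800/10) = 438.1261/1080 = 0.4057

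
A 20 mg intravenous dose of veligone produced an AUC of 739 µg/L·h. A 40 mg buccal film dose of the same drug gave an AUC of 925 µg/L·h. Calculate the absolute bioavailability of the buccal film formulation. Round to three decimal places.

F = (AUC_ev / D_ev) / (AUC_iv / D_iv)
  = (925/40) / (739/20)
  = 23.125 / 36.95 = 0.6258

F = 0.626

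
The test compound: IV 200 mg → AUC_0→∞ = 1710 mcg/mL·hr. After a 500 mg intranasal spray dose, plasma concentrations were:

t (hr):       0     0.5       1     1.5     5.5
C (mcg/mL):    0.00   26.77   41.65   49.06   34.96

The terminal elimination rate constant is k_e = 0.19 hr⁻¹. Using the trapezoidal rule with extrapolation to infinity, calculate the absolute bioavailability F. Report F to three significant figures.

Trapezoidal AUC_0→5.5 (intranasal spray):
  [0→0.5]: (0.00+26.77)/2 × 0.5 = 6.6925
  [0.5→1]: (26.77+41.65)/2 × 0.5 = 17.105
  [1→1.5]: (41.65+49.06)/2 × 0.5 = 22.6775
  [1.5→5.5]: (49.06+34.96)/2 × 4 = 168.04
  Sum = 214.515 mcg/mL·hr
Tail: C_last/k_e = 34.96/0.19 = 184.000
AUC_0→∞ (intranasal spray) = 214.515 + 184.000 = 398.515 mcg/mL·hr
F = (AUC_ev/D_ev)/(AUC_iv/D_iv) = (398.515/500)/(1710/200) = 0.79703/8.55 = 0.0932

F = 0.0932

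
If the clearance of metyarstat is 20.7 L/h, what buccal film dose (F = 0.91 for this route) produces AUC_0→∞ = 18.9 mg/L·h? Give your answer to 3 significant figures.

Dose = 430 mg

Dose = CL × AUC_0→∞ / F
     = 20.7 × 18.9 / 0.91 = 429.923 mg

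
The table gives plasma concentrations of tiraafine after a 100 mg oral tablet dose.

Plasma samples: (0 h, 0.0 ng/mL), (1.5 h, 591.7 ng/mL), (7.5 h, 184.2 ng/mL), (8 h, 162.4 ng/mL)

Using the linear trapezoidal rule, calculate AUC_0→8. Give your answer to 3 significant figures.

Trapezoidal AUC_0→8:
  [0→1.5]: (0.0+591.7)/2 × 1.5 = 443.775
  [1.5→7.5]: (591.7+184.2)/2 × 6 = 2327.7
  [7.5→8]: (184.2+162.4)/2 × 0.5 = 86.65
  Sum = 2858.125 ng/mL·h

AUC = 2860 ng/mL·h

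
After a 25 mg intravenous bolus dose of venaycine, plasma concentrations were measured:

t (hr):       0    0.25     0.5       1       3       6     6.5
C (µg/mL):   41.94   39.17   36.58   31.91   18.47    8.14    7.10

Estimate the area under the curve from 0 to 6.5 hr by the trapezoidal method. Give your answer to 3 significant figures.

Trapezoidal AUC_0→6.5:
  [0→0.25]: (41.94+39.17)/2 × 0.25 = 10.13875
  [0.25→0.5]: (39.17+36.58)/2 × 0.25 = 9.46875
  [0.5→1]: (36.58+31.91)/2 × 0.5 = 17.1225
  [1→3]: (31.91+18.47)/2 × 2 = 50.38
  [3→6]: (18.47+8.14)/2 × 3 = 39.915
  [6→6.5]: (8.14+7.10)/2 × 0.5 = 3.81
  Sum = 130.835 µg/mL·hr

AUC = 131 µg/mL·hr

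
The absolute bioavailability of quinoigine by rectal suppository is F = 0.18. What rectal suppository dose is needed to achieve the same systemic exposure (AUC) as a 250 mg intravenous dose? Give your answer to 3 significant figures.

D_rectal = 1390 mg

For equal systemic exposure: F × D_ev = D_iv
D_ev = D_iv / F = 250 / 0.18 = 1388.89 mg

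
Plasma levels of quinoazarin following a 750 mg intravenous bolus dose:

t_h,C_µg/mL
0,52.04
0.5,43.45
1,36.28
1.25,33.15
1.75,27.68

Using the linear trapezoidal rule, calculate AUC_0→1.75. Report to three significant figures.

Trapezoidal AUC_0→1.75:
  [0→0.5]: (52.04+43.45)/2 × 0.5 = 23.8725
  [0.5→1]: (43.45+36.28)/2 × 0.5 = 19.9325
  [1→1.25]: (36.28+33.15)/2 × 0.25 = 8.67875
  [1.25→1.75]: (33.15+27.68)/2 × 0.5 = 15.2075
  Sum = 67.69125 µg/mL·h

AUC = 67.7 µg/mL·h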